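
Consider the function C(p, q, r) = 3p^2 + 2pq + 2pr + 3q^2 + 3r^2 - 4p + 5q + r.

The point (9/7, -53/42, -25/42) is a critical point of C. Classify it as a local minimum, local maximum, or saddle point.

The Hessian is constant: H = [[6, 2, 2], [2, 6, 0], [2, 0, 6]].
Leading principal minors: Δ₁ = 6, Δ₂ = 32, Δ₃ = 168.
All leading minors are positive, so H is positive definite: a local minimum.

local minimum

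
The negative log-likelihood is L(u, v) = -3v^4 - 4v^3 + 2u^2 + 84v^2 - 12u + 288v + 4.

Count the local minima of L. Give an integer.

L separates as a function of u plus a function of v, so ∇L=0 decouples.
∂L/∂u = 4(u - 3) = 0 at u ∈ {3}; ∂L/∂v = -12(v - 4)(v + 2)(v + 3) = 0 at v ∈ {-3, -2, 4}.
The Hessian is diagonal: diag(L_uu, L_vv). Second derivatives: L_uu(3)=4; L_vv(-3)=-84, L_vv(-2)=72, L_vv(4)=-504.
Local minima occur where both diagonal entries positive: (3, -2). Count: 1.

1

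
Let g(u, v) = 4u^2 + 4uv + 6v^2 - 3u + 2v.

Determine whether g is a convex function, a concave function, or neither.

g is quadratic, so its Hessian is the constant matrix H = [[8, 4], [4, 12]].
det(H) = 80, tr(H) = 20.
det(H) > 0 and tr(H) > 0, so H is positive definite everywhere: convex.

convex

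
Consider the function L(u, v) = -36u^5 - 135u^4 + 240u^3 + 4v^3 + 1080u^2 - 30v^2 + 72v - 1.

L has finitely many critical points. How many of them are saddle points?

L separates as a function of u plus a function of v, so ∇L=0 decouples.
∂L/∂u = -180u(u - 2)(u + 2)(u + 3) = 0 at u ∈ {-3, -2, 0, 2}; ∂L/∂v = 12(v - 3)(v - 2) = 0 at v ∈ {2, 3}.
The Hessian is diagonal: diag(L_uu, L_vv). Second derivatives: L_uu(-3)=2700, L_uu(-2)=-1440, L_uu(0)=2160, L_uu(2)=-7200; L_vv(2)=-12, L_vv(3)=12.
Saddle points occur where the two diagonal entries have opposite signs: (-3, 2), (-2, 3), (0, 2), (2, 3). Count: 4.

4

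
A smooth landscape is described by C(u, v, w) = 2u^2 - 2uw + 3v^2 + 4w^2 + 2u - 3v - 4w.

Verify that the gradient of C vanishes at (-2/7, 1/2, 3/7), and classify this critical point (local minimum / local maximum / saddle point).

local minimum

∇C = (4u - 2w + 2, 6v - 3, -2u + 8w - 4); substituting (-2/7, 1/2, 3/7) gives ∇C = (0, 0, 0), so (-2/7, 1/2, 3/7) is indeed a critical point.
The Hessian is constant: H = [[4, 0, -2], [0, 6, 0], [-2, 0, 8]].
Leading principal minors: Δ₁ = 4, Δ₂ = 24, Δ₃ = 168.
All leading minors are positive, so H is positive definite: a local minimum.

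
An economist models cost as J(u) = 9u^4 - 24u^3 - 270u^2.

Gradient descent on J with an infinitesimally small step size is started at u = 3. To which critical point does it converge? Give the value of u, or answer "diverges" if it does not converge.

5

J'(u) = 36u(u - 5)(u + 3), so J'(3) = -1296.
Gradient descent moves in the -J' direction, i.e. u is increasing.
The nearest critical point in that direction is u = 5, where J'' = 1440 > 0 (a local minimum). The iterate converges there.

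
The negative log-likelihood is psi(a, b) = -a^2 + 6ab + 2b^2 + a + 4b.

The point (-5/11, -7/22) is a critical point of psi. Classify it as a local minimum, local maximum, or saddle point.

saddle point

The Hessian of psi is constant: H = [[-2, 6], [6, 4]].
det(H) = (-2)·4 − 6² = -44.
Since det(H) < 0, H is indefinite and the critical point is a saddle point.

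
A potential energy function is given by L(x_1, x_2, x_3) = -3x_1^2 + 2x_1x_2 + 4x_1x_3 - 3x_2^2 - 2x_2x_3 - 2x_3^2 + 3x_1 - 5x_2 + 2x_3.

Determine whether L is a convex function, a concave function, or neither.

L is quadratic, so its Hessian is the constant matrix H = [[-6, 2, 4], [2, -6, -2], [4, -2, -4]].
Leading principal minors: -6, 32, -40.
Signs alternate −, +, − ⇒ H ≺ 0 ⇒ concave.

concave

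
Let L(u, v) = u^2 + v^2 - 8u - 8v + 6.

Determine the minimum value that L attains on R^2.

-26

L(u,v) separates as P(u) + Q(v) + 6, so its minimum is min P + min Q + 6.
P'(u) = 2u - 8 vanishes at u ∈ {4}; Q'(v) = 2v - 8 vanishes at v ∈ {4}.
Local minima of P (where P''>0): P(4)=-16. Local minima of Q: Q(4)=-16.
So the global minimum of L is P(4) + Q(4) + 6 = -16 − 16 + 6 = -26, attained at (4, 4).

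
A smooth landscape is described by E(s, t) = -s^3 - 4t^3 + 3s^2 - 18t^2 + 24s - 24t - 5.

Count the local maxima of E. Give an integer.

E separates as a function of s plus a function of t, so ∇E=0 decouples.
∂E/∂s = -3(s - 4)(s + 2) = 0 at s ∈ {-2, 4}; ∂E/∂t = -12(t + 1)(t + 2) = 0 at t ∈ {-2, -1}.
The Hessian is diagonal: diag(E_ss, E_tt). Second derivatives: E_ss(-2)=18, E_ss(4)=-18; E_tt(-2)=12, E_tt(-1)=-12.
Local maxima occur where both diagonal entries negative: (4, -1). Count: 1.

1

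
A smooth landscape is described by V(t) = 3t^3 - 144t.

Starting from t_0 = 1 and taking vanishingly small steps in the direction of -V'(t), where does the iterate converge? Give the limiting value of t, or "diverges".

V'(t) = 9(t - 4)(t + 4), so V'(1) = -135.
Gradient descent moves in the -V' direction, i.e. t is increasing.
The nearest critical point in that direction is t = 4, where V'' = 72 > 0 (a local minimum). The iterate converges there.

4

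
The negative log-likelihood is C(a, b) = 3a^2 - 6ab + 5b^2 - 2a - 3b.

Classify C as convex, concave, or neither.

convex

C is quadratic, so its Hessian is the constant matrix H = [[6, -6], [-6, 10]].
det(H) = 24, tr(H) = 16.
det(H) > 0 and tr(H) > 0, so H is positive definite everywhere: convex.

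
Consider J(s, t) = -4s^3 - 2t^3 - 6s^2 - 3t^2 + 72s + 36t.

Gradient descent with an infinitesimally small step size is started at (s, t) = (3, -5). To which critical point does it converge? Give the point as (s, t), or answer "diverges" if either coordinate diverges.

J is separable, so gradient descent decouples: s follows -∂J/∂s, t follows -∂J/∂t.
∂J/∂s = -12(s - 2)(s + 3); at s=3 this is -72, so s increases.
∂J/∂t = -6(t - 2)(t + 3); at t=-5 this is -84, so t increases.
The s-coordinate has no critical point in that direction and runs off to infinity.

diverges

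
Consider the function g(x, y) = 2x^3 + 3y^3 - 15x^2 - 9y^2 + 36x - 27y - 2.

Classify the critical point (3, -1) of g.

The mixed partial ∂²g/∂x∂y is 0, so the Hessian at any point is diag(g_xx, g_yy) = diag(6(2x - 5), 18(y - 1)).
At (3, -1): H = diag(6, -36).
The eigenvalues have opposite signs, so H is indefinite: a saddle point.

saddle point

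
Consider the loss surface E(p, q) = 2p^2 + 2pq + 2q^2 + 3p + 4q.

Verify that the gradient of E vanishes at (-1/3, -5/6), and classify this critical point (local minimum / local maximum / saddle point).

local minimum

∇E = (4p + 2q + 3, 2p + 4q + 4); substituting (-1/3, -5/6) gives ∇E = (0, 0), so (-1/3, -5/6) is indeed a critical point.
The Hessian of E is constant: H = [[4, 2], [2, 4]].
det(H) = 4·4 − 2² = 12.
det(H) > 0 and tr(H) = 8 > 0, so H is positive definite and the point is a local minimum.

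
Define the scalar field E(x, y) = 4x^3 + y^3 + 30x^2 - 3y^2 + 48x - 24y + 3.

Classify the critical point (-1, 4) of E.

local minimum

The mixed partial ∂²E/∂x∂y is 0, so the Hessian at any point is diag(E_xx, E_yy) = diag(12(2x + 5), 6(y - 1)).
At (-1, 4): H = diag(36, 18).
Both eigenvalues are positive, so H is positive definite: a local minimum.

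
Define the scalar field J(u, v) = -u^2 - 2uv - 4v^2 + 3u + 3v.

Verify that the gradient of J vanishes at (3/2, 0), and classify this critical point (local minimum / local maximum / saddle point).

∇J = (-2u - 2v + 3, -2u - 8v + 3); substituting (3/2, 0) gives ∇J = (0, 0), so (3/2, 0) is indeed a critical point.
The Hessian of J is constant: H = [[-2, -2], [-2, -8]].
det(H) = (-2)·(-8) − (-2)² = 12.
det(H) > 0 and tr(H) = -10 < 0, so H is negative definite and the point is a local maximum.

local maximum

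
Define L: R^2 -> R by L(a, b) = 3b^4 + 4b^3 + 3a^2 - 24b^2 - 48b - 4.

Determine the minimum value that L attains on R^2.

-116

L(a,b) separates as P(a) + Q(b) − 4, so its minimum is min P + min Q − 4.
P'(a) = 6a vanishes at a ∈ {0}; Q'(b) = 12(b - 2)(b + 1)(b + 2) vanishes at b ∈ {-2, -1, 2}.
Local minima of P (where P''>0): P(0)=0. Local minima of Q: Q(-2)=16, Q(2)=-112.
So the global minimum of L is P(0) + Q(2) − 4 = 0 − 112 − 4 = -116, attained at (0, 2).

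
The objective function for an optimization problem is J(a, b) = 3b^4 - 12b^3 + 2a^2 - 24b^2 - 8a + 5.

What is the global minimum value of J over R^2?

J(a,b) separates as P(a) + Q(b) + 5, so its minimum is min P + min Q + 5.
P'(a) = 4a - 8 vanishes at a ∈ {2}; Q'(b) = 12b(b - 4)(b + 1) vanishes at b ∈ {-1, 0, 4}.
Local minima of P (where P''>0): P(2)=-8. Local minima of Q: Q(-1)=-9, Q(4)=-384.
So the global minimum of J is P(2) + Q(4) + 5 = -8 − 384 + 5 = -387, attained at (2, 4).

-387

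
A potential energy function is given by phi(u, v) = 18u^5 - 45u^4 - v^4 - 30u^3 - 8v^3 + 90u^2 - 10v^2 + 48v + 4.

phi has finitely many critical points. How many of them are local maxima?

4

phi separates as a function of u plus a function of v, so ∇phi=0 decouples.
∂phi/∂u = 90u(u - 2)(u - 1)(u + 1) = 0 at u ∈ {-1, 0, 1, 2}; ∂phi/∂v = -4(v - 1)(v + 3)(v + 4) = 0 at v ∈ {-4, -3, 1}.
The Hessian is diagonal: diag(phi_uu, phi_vv). Second derivatives: phi_uu(-1)=-540, phi_uu(0)=180, phi_uu(1)=-180, phi_uu(2)=540; phi_vv(-4)=-20, phi_vv(-3)=16, phi_vv(1)=-80.
Local maxima occur where both diagonal entries negative: (-1, -4), (-1, 1), (1, -4), (1, 1). Count: 4.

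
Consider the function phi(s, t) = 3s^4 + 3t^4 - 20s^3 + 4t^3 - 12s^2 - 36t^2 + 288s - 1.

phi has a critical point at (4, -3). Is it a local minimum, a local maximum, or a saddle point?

local minimum

The mixed partial ∂²phi/∂s∂t is 0, so the Hessian at any point is diag(phi_ss, phi_tt) = diag(12(3s^2 - 10s - 2), 12(3t^2 + 2t - 6)).
At (4, -3): H = diag(72, 180).
Both eigenvalues are positive, so H is positive definite: a local minimum.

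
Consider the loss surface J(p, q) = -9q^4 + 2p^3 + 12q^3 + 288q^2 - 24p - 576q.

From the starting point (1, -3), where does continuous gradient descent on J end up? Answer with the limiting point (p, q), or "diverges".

J is separable, so gradient descent decouples: p follows -∂J/∂p, q follows -∂J/∂q.
∂J/∂p = 6(p - 2)(p + 2); at p=1 this is -18, so p increases.
∂J/∂q = -36(q - 4)(q - 1)(q + 4); at q=-3 this is -1008, so q increases.
p converges to its nearest critical value 2 (a local min of the p-part); q converges to 1. The iterate converges to (2, 1).

(2, 1)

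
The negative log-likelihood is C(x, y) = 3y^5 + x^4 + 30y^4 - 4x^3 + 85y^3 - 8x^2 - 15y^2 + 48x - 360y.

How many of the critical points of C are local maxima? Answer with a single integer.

2

C separates as a function of x plus a function of y, so ∇C=0 decouples.
∂C/∂x = 4(x - 3)(x - 2)(x + 2) = 0 at x ∈ {-2, 2, 3}; ∂C/∂y = 15(y - 1)(y + 2)(y + 3)(y + 4) = 0 at y ∈ {-4, -3, -2, 1}.
The Hessian is diagonal: diag(C_xx, C_yy). Second derivatives: C_xx(-2)=80, C_xx(2)=-16, C_xx(3)=20; C_yy(-4)=-150, C_yy(-3)=60, C_yy(-2)=-90, C_yy(1)=900.
Local maxima occur where both diagonal entries negative: (2, -4), (2, -2). Count: 2.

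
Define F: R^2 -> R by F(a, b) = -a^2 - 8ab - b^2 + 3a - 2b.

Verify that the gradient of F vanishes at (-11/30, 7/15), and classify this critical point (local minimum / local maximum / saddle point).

∇F = (-2a - 8b + 3, -8a - 2b - 2); substituting (-11/30, 7/15) gives ∇F = (0, 0), so (-11/30, 7/15) is indeed a critical point.
The Hessian of F is constant: H = [[-2, -8], [-8, -2]].
det(H) = (-2)·(-2) − (-8)² = -60.
Since det(H) < 0, H is indefinite and the critical point is a saddle point.

saddle point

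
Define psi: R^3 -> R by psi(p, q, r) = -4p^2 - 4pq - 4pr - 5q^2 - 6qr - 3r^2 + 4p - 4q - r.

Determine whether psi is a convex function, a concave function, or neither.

psi is quadratic, so its Hessian is the constant matrix H = [[-8, -4, -4], [-4, -10, -6], [-4, -6, -6]].
Leading principal minors: -8, 64, -128.
Signs alternate −, +, − ⇒ H ≺ 0 ⇒ concave.

concave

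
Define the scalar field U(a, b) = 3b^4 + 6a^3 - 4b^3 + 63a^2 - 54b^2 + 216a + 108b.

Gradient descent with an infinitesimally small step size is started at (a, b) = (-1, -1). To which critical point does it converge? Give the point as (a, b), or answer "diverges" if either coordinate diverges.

(-3, -3)

U is separable, so gradient descent decouples: a follows -∂U/∂a, b follows -∂U/∂b.
∂U/∂a = 18(a + 3)(a + 4); at a=-1 this is 108, so a decreases.
∂U/∂b = 12(b - 3)(b - 1)(b + 3); at b=-1 this is 192, so b decreases.
a converges to its nearest critical value -3 (a local min of the a-part); b converges to -3. The iterate converges to (-3, -3).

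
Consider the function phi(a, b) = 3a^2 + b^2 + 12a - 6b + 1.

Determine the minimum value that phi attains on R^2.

-20

phi(a,b) separates as P(a) + Q(b) + 1, so its minimum is min P + min Q + 1.
P'(a) = 6a + 12 vanishes at a ∈ {-2}; Q'(b) = 2b - 6 vanishes at b ∈ {3}.
Local minima of P (where P''>0): P(-2)=-12. Local minima of Q: Q(3)=-9.
So the global minimum of phi is P(-2) + Q(3) + 1 = -12 − 9 + 1 = -20, attained at (-2, 3).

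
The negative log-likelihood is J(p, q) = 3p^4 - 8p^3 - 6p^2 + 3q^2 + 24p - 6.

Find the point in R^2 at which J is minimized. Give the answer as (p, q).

(-1, 0)

J(p,q) separates as A(p) + B(q) − 6, so its minimum is min A + min B − 6.
A'(p) = 12(p - 2)(p - 1)(p + 1) vanishes at p ∈ {-1, 1, 2}; B'(q) = 6q vanishes at q ∈ {0}.
Local minima of A (where A''>0): A(-1)=-19, A(2)=8. Local minima of B: B(0)=0.
So the global minimum of J is A(-1) + B(0) − 6 = -19 + 0 − 6 = -25, attained at (-1, 0).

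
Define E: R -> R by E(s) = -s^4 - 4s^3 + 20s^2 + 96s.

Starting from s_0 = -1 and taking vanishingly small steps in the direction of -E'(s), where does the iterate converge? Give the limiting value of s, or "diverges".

-2

E'(s) = -4(s - 3)(s + 2)(s + 4), so E'(-1) = 48.
Gradient descent moves in the -E' direction, i.e. s is decreasing.
The nearest critical point in that direction is s = -2, where E'' = 40 > 0 (a local minimum). The iterate converges there.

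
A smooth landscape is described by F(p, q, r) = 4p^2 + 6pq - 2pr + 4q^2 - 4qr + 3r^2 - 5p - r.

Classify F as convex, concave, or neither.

convex

F is quadratic, so its Hessian is the constant matrix H = [[8, 6, -2], [6, 8, -4], [-2, -4, 6]].
Leading principal minors: 8, 28, 104.
All positive ⇒ H ≻ 0 ⇒ convex.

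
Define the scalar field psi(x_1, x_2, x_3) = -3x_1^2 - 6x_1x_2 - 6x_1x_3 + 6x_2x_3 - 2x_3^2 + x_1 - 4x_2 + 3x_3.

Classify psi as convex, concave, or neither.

psi is quadratic, so its Hessian is the constant matrix H = [[-6, -6, -6], [-6, 0, 6], [-6, 6, -4]].
Leading principal minors: -6, -36, 792.
Neither pattern holds ⇒ H is indefinite ⇒ neither convex nor concave.

neither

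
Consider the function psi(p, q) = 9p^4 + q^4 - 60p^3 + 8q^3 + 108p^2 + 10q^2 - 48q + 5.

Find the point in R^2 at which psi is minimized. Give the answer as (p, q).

(0, 1)

psi(p,q) separates as A(p) + B(q) + 5, so its minimum is min A + min B + 5.
A'(p) = 36p(p - 3)(p - 2) vanishes at p ∈ {0, 2, 3}; B'(q) = 4(q - 1)(q + 3)(q + 4) vanishes at q ∈ {-4, -3, 1}.
Local minima of A (where A''>0): A(0)=0, A(3)=81. Local minima of B: B(-4)=96, B(1)=-29.
So the global minimum of psi is A(0) + B(1) + 5 = 0 − 29 + 5 = -24, attained at (0, 1).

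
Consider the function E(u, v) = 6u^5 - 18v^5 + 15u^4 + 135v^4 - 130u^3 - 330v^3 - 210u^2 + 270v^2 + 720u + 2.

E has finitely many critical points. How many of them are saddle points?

8

E separates as a function of u plus a function of v, so ∇E=0 decouples.
∂E/∂u = 30(u - 3)(u - 1)(u + 2)(u + 4) = 0 at u ∈ {-4, -2, 1, 3}; ∂E/∂v = -90v(v - 3)(v - 2)(v - 1) = 0 at v ∈ {0, 1, 2, 3}.
The Hessian is diagonal: diag(E_uu, E_vv). Second derivatives: E_uu(-4)=-2100, E_uu(-2)=900, E_uu(1)=-900, E_uu(3)=2100; E_vv(0)=540, E_vv(1)=-180, E_vv(2)=180, E_vv(3)=-540.
Saddle points occur where the two diagonal entries have opposite signs: (-4, 0), (-4, 2), (-2, 1), (-2, 3), (1, 0), (1, 2), (3, 1), (3, 3). Count: 8.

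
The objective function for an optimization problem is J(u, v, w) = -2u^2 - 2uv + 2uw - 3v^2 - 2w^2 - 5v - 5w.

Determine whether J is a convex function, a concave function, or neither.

concave

J is quadratic, so its Hessian is the constant matrix H = [[-4, -2, 2], [-2, -6, 0], [2, 0, -4]].
Leading principal minors: -4, 20, -56.
Signs alternate −, +, − ⇒ H ≺ 0 ⇒ concave.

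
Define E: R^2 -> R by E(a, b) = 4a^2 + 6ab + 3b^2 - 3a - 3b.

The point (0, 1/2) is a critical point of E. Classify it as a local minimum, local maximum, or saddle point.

The Hessian of E is constant: H = [[8, 6], [6, 6]].
det(H) = 8·6 − 6² = 12.
det(H) > 0 and tr(H) = 14 > 0, so H is positive definite and the point is a local minimum.

local minimum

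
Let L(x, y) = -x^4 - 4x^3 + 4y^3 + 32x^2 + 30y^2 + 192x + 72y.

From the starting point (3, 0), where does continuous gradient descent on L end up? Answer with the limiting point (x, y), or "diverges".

L is separable, so gradient descent decouples: x follows -∂L/∂x, y follows -∂L/∂y.
∂L/∂x = -4(x - 4)(x + 3)(x + 4); at x=3 this is 168, so x decreases.
∂L/∂y = 12(y + 2)(y + 3); at y=0 this is 72, so y decreases.
x converges to its nearest critical value -3 (a local min of the x-part); y converges to -2. The iterate converges to (-3, -2).

(-3, -2)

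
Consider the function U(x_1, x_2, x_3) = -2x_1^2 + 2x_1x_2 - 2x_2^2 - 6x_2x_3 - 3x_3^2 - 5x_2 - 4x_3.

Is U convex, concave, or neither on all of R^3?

U is quadratic, so its Hessian is the constant matrix H = [[-4, 2, 0], [2, -4, -6], [0, -6, -6]].
Leading principal minors: -4, 12, 72.
Neither pattern holds ⇒ H is indefinite ⇒ neither convex nor concave.

neither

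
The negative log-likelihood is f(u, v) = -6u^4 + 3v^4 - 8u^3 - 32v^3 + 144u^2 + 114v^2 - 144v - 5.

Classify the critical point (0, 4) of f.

local minimum

The mixed partial ∂²f/∂u∂v is 0, so the Hessian at any point is diag(f_uu, f_vv) = diag(24(-3u^2 - 2u + 12), 12(3v^2 - 16v + 19)).
At (0, 4): H = diag(288, 36).
Both eigenvalues are positive, so H is positive definite: a local minimum.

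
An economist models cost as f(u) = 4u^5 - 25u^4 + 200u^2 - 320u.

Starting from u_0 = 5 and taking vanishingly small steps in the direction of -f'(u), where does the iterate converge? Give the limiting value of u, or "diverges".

4

f'(u) = 20(u - 4)(u - 2)(u - 1)(u + 2), so f'(5) = 1680.
Gradient descent moves in the -f' direction, i.e. u is decreasing.
The nearest critical point in that direction is u = 4, where f'' = 720 > 0 (a local minimum). The iterate converges there.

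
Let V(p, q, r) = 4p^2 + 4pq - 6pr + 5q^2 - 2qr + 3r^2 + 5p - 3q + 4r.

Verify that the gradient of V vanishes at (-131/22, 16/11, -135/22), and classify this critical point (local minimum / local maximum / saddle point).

∇V = (8p + 4q - 6r + 5, 4p + 10q - 2r - 3, -6p - 2q + 6r + 4); substituting (-131/22, 16/11, -135/22) gives ∇V = (0, 0, 0), so (-131/22, 16/11, -135/22) is indeed a critical point.
The Hessian is constant: H = [[8, 4, -6], [4, 10, -2], [-6, -2, 6]].
Leading principal minors: Δ₁ = 8, Δ₂ = 64, Δ₃ = 88.
All leading minors are positive, so H is positive definite: a local minimum.

local minimum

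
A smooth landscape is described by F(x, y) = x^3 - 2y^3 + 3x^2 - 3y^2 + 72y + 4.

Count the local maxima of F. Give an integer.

1

F separates as a function of x plus a function of y, so ∇F=0 decouples.
∂F/∂x = 3x(x + 2) = 0 at x ∈ {-2, 0}; ∂F/∂y = -6(y - 3)(y + 4) = 0 at y ∈ {-4, 3}.
The Hessian is diagonal: diag(F_xx, F_yy). Second derivatives: F_xx(-2)=-6, F_xx(0)=6; F_yy(-4)=42, F_yy(3)=-42.
Local maxima occur where both diagonal entries negative: (-2, 3). Count: 1.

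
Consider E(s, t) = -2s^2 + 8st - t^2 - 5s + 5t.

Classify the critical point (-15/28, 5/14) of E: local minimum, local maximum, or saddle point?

saddle point

The Hessian of E is constant: H = [[-4, 8], [8, -2]].
det(H) = (-4)·(-2) − 8² = -56.
Since det(H) < 0, H is indefinite and the critical point is a saddle point.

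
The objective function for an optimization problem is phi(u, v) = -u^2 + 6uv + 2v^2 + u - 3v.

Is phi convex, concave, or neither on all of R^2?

phi is quadratic, so its Hessian is the constant matrix H = [[-2, 6], [6, 4]].
det(H) = -44, tr(H) = 2.
det(H) < 0, so H is indefinite: neither convex nor concave.

neither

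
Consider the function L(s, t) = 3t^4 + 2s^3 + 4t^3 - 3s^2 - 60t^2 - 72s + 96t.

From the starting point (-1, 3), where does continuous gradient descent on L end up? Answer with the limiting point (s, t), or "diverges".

(4, 2)

L is separable, so gradient descent decouples: s follows -∂L/∂s, t follows -∂L/∂t.
∂L/∂s = 6(s - 4)(s + 3); at s=-1 this is -60, so s increases.
∂L/∂t = 12(t - 2)(t - 1)(t + 4); at t=3 this is 168, so t decreases.
s converges to its nearest critical value 4 (a local min of the s-part); t converges to 2. The iterate converges to (4, 2).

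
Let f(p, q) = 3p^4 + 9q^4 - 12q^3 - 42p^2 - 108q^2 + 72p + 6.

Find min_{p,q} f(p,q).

-912

f(p,q) separates as A(p) + B(q) + 6, so its minimum is min A + min B + 6.
A'(p) = 12(p - 2)(p - 1)(p + 3) vanishes at p ∈ {-3, 1, 2}; B'(q) = 36q(q - 3)(q + 2) vanishes at q ∈ {-2, 0, 3}.
Local minima of A (where A''>0): A(-3)=-351, A(2)=24. Local minima of B: B(-2)=-192, B(3)=-567.
So the global minimum of f is A(-3) + B(3) + 6 = -351 − 567 + 6 = -912, attained at (-3, 3).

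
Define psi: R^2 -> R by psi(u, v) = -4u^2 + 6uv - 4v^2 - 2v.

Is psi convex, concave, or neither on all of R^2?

psi is quadratic, so its Hessian is the constant matrix H = [[-8, 6], [6, -8]].
det(H) = 28, tr(H) = -16.
det(H) > 0 and tr(H) < 0, so H is negative definite everywhere: concave.

concave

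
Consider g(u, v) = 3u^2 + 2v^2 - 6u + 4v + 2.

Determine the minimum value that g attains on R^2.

g(u,v) separates as P(u) + Q(v) + 2, so its minimum is min P + min Q + 2.
P'(u) = 6u - 6 vanishes at u ∈ {1}; Q'(v) = 4v + 4 vanishes at v ∈ {-1}.
Local minima of P (where P''>0): P(1)=-3. Local minima of Q: Q(-1)=-2.
So the global minimum of g is P(1) + Q(-1) + 2 = -3 − 2 + 2 = -3, attained at (1, -1).

-3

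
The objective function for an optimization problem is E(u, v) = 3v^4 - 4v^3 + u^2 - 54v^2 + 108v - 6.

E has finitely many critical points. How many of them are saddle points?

1

E separates as a function of u plus a function of v, so ∇E=0 decouples.
∂E/∂u = 2u = 0 at u ∈ {0}; ∂E/∂v = 12(v - 3)(v - 1)(v + 3) = 0 at v ∈ {-3, 1, 3}.
The Hessian is diagonal: diag(E_uu, E_vv). Second derivatives: E_uu(0)=2; E_vv(-3)=288, E_vv(1)=-96, E_vv(3)=144.
Saddle points occur where the two diagonal entries have opposite signs: (0, 1). Count: 1.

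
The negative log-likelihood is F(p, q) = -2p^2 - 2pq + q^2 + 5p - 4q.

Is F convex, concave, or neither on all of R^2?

F is quadratic, so its Hessian is the constant matrix H = [[-4, -2], [-2, 2]].
det(H) = -12, tr(H) = -2.
det(H) < 0, so H is indefinite: neither convex nor concave.

neither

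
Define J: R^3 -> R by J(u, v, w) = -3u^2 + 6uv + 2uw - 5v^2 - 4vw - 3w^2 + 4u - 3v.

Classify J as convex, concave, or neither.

concave

J is quadratic, so its Hessian is the constant matrix H = [[-6, 6, 2], [6, -10, -4], [2, -4, -6]].
Leading principal minors: -6, 24, -104.
Signs alternate −, +, − ⇒ H ≺ 0 ⇒ concave.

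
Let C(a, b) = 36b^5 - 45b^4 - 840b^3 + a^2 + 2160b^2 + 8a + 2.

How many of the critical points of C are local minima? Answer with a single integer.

2

C separates as a function of a plus a function of b, so ∇C=0 decouples.
∂C/∂a = 2(a + 4) = 0 at a ∈ {-4}; ∂C/∂b = 180b(b - 3)(b - 2)(b + 4) = 0 at b ∈ {-4, 0, 2, 3}.
The Hessian is diagonal: diag(C_aa, C_bb). Second derivatives: C_aa(-4)=2; C_bb(-4)=-30240, C_bb(0)=4320, C_bb(2)=-2160, C_bb(3)=3780.
Local minima occur where both diagonal entries positive: (-4, 0), (-4, 3). Count: 2.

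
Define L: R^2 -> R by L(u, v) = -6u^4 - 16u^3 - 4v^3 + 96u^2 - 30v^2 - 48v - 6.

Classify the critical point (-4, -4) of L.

saddle point

The mixed partial ∂²L/∂u∂v is 0, so the Hessian at any point is diag(L_uu, L_vv) = diag(24(-3u^2 - 4u + 8), -12(2v + 5)).
At (-4, -4): H = diag(-576, 36).
The eigenvalues have opposite signs, so H is indefinite: a saddle point.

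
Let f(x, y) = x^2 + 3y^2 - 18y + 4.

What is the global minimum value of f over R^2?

f(x,y) separates as P(x) + Q(y) + 4, so its minimum is min P + min Q + 4.
P'(x) = 2x vanishes at x ∈ {0}; Q'(y) = 6y - 18 vanishes at y ∈ {3}.
Local minima of P (where P''>0): P(0)=0. Local minima of Q: Q(3)=-27.
So the global minimum of f is P(0) + Q(3) + 4 = 0 − 27 + 4 = -23, attained at (0, 3).

-23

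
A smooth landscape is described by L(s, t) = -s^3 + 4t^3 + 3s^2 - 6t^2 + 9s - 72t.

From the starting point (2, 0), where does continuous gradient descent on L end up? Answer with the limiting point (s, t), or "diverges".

(-1, 3)

L is separable, so gradient descent decouples: s follows -∂L/∂s, t follows -∂L/∂t.
∂L/∂s = -3(s - 3)(s + 1); at s=2 this is 9, so s decreases.
∂L/∂t = 12(t - 3)(t + 2); at t=0 this is -72, so t increases.
s converges to its nearest critical value -1 (a local min of the s-part); t converges to 3. The iterate converges to (-1, 3).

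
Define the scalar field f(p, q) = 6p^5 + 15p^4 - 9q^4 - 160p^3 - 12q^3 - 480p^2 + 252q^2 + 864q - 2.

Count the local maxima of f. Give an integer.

f separates as a function of p plus a function of q, so ∇f=0 decouples.
∂f/∂p = 30p(p - 4)(p + 2)(p + 4) = 0 at p ∈ {-4, -2, 0, 4}; ∂f/∂q = -36(q - 4)(q + 2)(q + 3) = 0 at q ∈ {-3, -2, 4}.
The Hessian is diagonal: diag(f_pp, f_qq). Second derivatives: f_pp(-4)=-1920, f_pp(-2)=720, f_pp(0)=-960, f_pp(4)=5760; f_qq(-3)=-252, f_qq(-2)=216, f_qq(4)=-1512.
Local maxima occur where both diagonal entries negative: (-4, -3), (-4, 4), (0, -3), (0, 4). Count: 4.

4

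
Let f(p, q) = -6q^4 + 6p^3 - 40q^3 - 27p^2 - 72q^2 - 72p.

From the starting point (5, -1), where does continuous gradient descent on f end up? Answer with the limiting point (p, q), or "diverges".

f is separable, so gradient descent decouples: p follows -∂f/∂p, q follows -∂f/∂q.
∂f/∂p = 18(p - 4)(p + 1); at p=5 this is 108, so p decreases.
∂f/∂q = -24q(q + 2)(q + 3); at q=-1 this is 48, so q decreases.
p converges to its nearest critical value 4 (a local min of the p-part); q converges to -2. The iterate converges to (4, -2).

(4, -2)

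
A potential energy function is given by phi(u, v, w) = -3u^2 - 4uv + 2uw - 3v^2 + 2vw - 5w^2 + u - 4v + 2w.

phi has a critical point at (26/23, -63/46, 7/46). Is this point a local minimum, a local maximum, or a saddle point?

The Hessian is constant: H = [[-6, -4, 2], [-4, -6, 2], [2, 2, -10]].
Leading principal minors: Δ₁ = -6, Δ₂ = 20, Δ₃ = -184.
The minors alternate sign starting negative (−, +, −), so H is negative definite: a local maximum.

local maximum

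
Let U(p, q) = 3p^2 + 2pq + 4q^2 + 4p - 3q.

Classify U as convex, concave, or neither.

convex

U is quadratic, so its Hessian is the constant matrix H = [[6, 2], [2, 8]].
det(H) = 44, tr(H) = 14.
det(H) > 0 and tr(H) > 0, so H is positive definite everywhere: convex.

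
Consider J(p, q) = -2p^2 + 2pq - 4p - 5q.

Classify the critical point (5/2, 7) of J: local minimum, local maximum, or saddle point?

saddle point

The Hessian of J is constant: H = [[-4, 2], [2, 0]].
det(H) = (-4)·0 − 2² = -4.
Since det(H) < 0, H is indefinite and the critical point is a saddle point.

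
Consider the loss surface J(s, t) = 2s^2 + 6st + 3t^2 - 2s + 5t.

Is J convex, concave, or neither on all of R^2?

J is quadratic, so its Hessian is the constant matrix H = [[4, 6], [6, 6]].
det(H) = -12, tr(H) = 10.
det(H) < 0, so H is indefinite: neither convex nor concave.

neither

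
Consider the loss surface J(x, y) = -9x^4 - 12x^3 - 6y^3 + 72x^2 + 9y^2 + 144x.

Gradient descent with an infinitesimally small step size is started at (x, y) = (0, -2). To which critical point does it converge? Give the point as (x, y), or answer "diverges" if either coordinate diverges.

J is separable, so gradient descent decouples: x follows -∂J/∂x, y follows -∂J/∂y.
∂J/∂x = -36(x - 2)(x + 1)(x + 2); at x=0 this is 144, so x decreases.
∂J/∂y = -18y(y - 1); at y=-2 this is -108, so y increases.
x converges to its nearest critical value -1 (a local min of the x-part); y converges to 0. The iterate converges to (-1, 0).

(-1, 0)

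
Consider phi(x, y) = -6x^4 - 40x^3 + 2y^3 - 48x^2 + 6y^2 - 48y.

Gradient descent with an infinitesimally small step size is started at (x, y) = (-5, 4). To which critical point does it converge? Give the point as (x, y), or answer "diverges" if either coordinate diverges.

phi is separable, so gradient descent decouples: x follows -∂phi/∂x, y follows -∂phi/∂y.
∂phi/∂x = -24x(x + 1)(x + 4); at x=-5 this is 480, so x decreases.
∂phi/∂y = 6(y - 2)(y + 4); at y=4 this is 96, so y decreases.
The x-coordinate has no critical point in that direction and runs off to infinity.

diverges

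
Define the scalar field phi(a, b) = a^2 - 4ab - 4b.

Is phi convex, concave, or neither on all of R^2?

phi is quadratic, so its Hessian is the constant matrix H = [[2, -4], [-4, 0]].
det(H) = -16, tr(H) = 2.
det(H) < 0, so H is indefinite: neither convex nor concave.

neither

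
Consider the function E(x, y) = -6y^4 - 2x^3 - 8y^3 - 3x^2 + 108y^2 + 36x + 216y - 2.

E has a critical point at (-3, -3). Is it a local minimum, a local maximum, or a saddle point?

The mixed partial ∂²E/∂x∂y is 0, so the Hessian at any point is diag(E_xx, E_yy) = diag(-6(2x + 1), 24(-3y^2 - 2y + 9)).
At (-3, -3): H = diag(30, -288).
The eigenvalues have opposite signs, so H is indefinite: a saddle point.

saddle point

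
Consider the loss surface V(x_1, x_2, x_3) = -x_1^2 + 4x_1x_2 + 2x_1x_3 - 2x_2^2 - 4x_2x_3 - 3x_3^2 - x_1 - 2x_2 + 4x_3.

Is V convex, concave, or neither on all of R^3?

neither

V is quadratic, so its Hessian is the constant matrix H = [[-2, 4, 2], [4, -4, -4], [2, -4, -6]].
Leading principal minors: -2, -8, 32.
Neither pattern holds ⇒ H is indefinite ⇒ neither convex nor concave.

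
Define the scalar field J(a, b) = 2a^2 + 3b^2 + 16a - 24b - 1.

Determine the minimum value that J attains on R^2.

J(a,b) separates as P(a) + Q(b) − 1, so its minimum is min P + min Q − 1.
P'(a) = 4a + 16 vanishes at a ∈ {-4}; Q'(b) = 6b - 24 vanishes at b ∈ {4}.
Local minima of P (where P''>0): P(-4)=-32. Local minima of Q: Q(4)=-48.
So the global minimum of J is P(-4) + Q(4) − 1 = -32 − 48 − 1 = -81, attained at (-4, 4).

-81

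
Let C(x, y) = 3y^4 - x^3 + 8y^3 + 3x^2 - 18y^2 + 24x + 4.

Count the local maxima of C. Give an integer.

C separates as a function of x plus a function of y, so ∇C=0 decouples.
∂C/∂x = -3(x - 4)(x + 2) = 0 at x ∈ {-2, 4}; ∂C/∂y = 12y(y - 1)(y + 3) = 0 at y ∈ {-3, 0, 1}.
The Hessian is diagonal: diag(C_xx, C_yy). Second derivatives: C_xx(-2)=18, C_xx(4)=-18; C_yy(-3)=144, C_yy(0)=-36, C_yy(1)=48.
Local maxima occur where both diagonal entries negative: (4, 0). Count: 1.

1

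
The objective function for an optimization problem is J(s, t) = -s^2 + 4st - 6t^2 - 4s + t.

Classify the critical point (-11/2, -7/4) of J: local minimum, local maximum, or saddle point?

The Hessian of J is constant: H = [[-2, 4], [4, -12]].
det(H) = (-2)·(-12) − 4² = 8.
det(H) > 0 and tr(H) = -14 < 0, so H is negative definite and the point is a local maximum.

local maximum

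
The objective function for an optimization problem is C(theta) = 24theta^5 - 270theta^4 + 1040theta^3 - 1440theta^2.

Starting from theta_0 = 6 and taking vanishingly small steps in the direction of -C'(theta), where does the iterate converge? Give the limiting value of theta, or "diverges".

C'(theta) = 120theta(theta - 4)(theta - 3)(theta - 2), so C'(6) = 17280.
Gradient descent moves in the -C' direction, i.e. theta is decreasing.
The nearest critical point in that direction is theta = 4, where C'' = 960 > 0 (a local minimum). The iterate converges there.

4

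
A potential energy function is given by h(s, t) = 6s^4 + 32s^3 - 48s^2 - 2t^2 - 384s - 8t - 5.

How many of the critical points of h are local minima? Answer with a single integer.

0

h separates as a function of s plus a function of t, so ∇h=0 decouples.
∂h/∂s = 24(s - 2)(s + 2)(s + 4) = 0 at s ∈ {-4, -2, 2}; ∂h/∂t = -4(t + 2) = 0 at t ∈ {-2}.
The Hessian is diagonal: diag(h_ss, h_tt). Second derivatives: h_ss(-4)=288, h_ss(-2)=-192, h_ss(2)=576; h_tt(-2)=-4.
Local minima occur where both diagonal entries positive: none. Count: 0.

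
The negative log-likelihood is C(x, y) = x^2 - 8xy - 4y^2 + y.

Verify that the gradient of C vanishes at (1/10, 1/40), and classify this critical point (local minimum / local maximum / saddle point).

saddle point

∇C = (2x - 8y, -8x - 8y + 1); substituting (1/10, 1/40) gives ∇C = (0, 0), so (1/10, 1/40) is indeed a critical point.
The Hessian of C is constant: H = [[2, -8], [-8, -8]].
det(H) = 2·(-8) − (-8)² = -80.
Since det(H) < 0, H is indefinite and the critical point is a saddle point.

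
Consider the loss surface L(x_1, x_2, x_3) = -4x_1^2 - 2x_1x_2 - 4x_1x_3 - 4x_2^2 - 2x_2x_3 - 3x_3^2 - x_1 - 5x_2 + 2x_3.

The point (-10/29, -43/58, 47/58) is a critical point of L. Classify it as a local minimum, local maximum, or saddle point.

local maximum

The Hessian is constant: H = [[-8, -2, -4], [-2, -8, -2], [-4, -2, -6]].
Leading principal minors: Δ₁ = -8, Δ₂ = 60, Δ₃ = -232.
The minors alternate sign starting negative (−, +, −), so H is negative definite: a local maximum.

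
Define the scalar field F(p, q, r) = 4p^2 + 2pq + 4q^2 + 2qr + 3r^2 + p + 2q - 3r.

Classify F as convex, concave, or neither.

F is quadratic, so its Hessian is the constant matrix H = [[8, 2, 0], [2, 8, 2], [0, 2, 6]].
Leading principal minors: 8, 60, 328.
All positive ⇒ H ≻ 0 ⇒ convex.

convex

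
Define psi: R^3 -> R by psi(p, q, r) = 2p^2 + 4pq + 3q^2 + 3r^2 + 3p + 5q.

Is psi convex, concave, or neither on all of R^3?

convex

psi is quadratic, so its Hessian is the constant matrix H = [[4, 4, 0], [4, 6, 0], [0, 0, 6]].
Leading principal minors: 4, 8, 48.
All positive ⇒ H ≻ 0 ⇒ convex.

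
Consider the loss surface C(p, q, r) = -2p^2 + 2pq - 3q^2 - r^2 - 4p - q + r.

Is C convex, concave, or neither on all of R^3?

concave

C is quadratic, so its Hessian is the constant matrix H = [[-4, 2, 0], [2, -6, 0], [0, 0, -2]].
Leading principal minors: -4, 20, -40.
Signs alternate −, +, − ⇒ H ≺ 0 ⇒ concave.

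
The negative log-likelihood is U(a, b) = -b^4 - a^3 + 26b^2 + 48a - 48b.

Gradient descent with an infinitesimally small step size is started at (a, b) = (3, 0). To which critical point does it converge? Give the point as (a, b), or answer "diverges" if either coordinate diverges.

(-4, 1)

U is separable, so gradient descent decouples: a follows -∂U/∂a, b follows -∂U/∂b.
∂U/∂a = -3(a - 4)(a + 4); at a=3 this is 21, so a decreases.
∂U/∂b = -4(b - 3)(b - 1)(b + 4); at b=0 this is -48, so b increases.
a converges to its nearest critical value -4 (a local min of the a-part); b converges to 1. The iterate converges to (-4, 1).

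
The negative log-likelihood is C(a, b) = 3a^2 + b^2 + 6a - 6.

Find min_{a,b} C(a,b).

-9

C(a,b) separates as P(a) + Q(b) − 6, so its minimum is min P + min Q − 6.
P'(a) = 6a + 6 vanishes at a ∈ {-1}; Q'(b) = 2b vanishes at b ∈ {0}.
Local minima of P (where P''>0): P(-1)=-3. Local minima of Q: Q(0)=0.
So the global minimum of C is P(-1) + Q(0) − 6 = -3 + 0 − 6 = -9, attained at (-1, 0).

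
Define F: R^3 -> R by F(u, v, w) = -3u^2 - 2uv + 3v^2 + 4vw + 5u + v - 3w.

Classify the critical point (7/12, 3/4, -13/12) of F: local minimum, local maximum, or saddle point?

saddle point

The Hessian is constant: H = [[-6, -2, 0], [-2, 6, 4], [0, 4, 0]].
Leading principal minors: Δ₁ = -6, Δ₂ = -40, Δ₃ = 96.
The minors fit neither the all-positive nor the alternating-sign pattern, so H is indefinite: a saddle point.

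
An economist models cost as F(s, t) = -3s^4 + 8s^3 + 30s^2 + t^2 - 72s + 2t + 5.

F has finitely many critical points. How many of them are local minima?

1

F separates as a function of s plus a function of t, so ∇F=0 decouples.
∂F/∂s = -12(s - 3)(s - 1)(s + 2) = 0 at s ∈ {-2, 1, 3}; ∂F/∂t = 2(t + 1) = 0 at t ∈ {-1}.
The Hessian is diagonal: diag(F_ss, F_tt). Second derivatives: F_ss(-2)=-180, F_ss(1)=72, F_ss(3)=-120; F_tt(-1)=2.
Local minima occur where both diagonal entries positive: (1, -1). Count: 1.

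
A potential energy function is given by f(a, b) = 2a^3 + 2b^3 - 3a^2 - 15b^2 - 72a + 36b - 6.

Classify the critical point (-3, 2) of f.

The mixed partial ∂²f/∂a∂b is 0, so the Hessian at any point is diag(f_aa, f_bb) = diag(6(2a - 1), 6(2b - 5)).
At (-3, 2): H = diag(-42, -6).
Both eigenvalues are negative, so H is negative definite: a local maximum.

local maximum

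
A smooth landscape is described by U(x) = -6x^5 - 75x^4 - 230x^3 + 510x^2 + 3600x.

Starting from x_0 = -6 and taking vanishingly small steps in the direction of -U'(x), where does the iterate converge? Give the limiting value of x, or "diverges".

-5

U'(x) = -30(x - 2)(x + 3)(x + 4)(x + 5), so U'(-6) = -1440.
Gradient descent moves in the -U' direction, i.e. x is increasing.
The nearest critical point in that direction is x = -5, where U'' = 420 > 0 (a local minimum). The iterate converges there.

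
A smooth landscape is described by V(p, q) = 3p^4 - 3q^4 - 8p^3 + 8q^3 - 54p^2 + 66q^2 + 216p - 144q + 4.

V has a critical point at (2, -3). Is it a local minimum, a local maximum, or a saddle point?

local maximum

The mixed partial ∂²V/∂p∂q is 0, so the Hessian at any point is diag(V_pp, V_qq) = diag(12(3p^2 - 4p - 9), 12(-3q^2 + 4q + 11)).
At (2, -3): H = diag(-60, -336).
Both eigenvalues are negative, so H is negative definite: a local maximum.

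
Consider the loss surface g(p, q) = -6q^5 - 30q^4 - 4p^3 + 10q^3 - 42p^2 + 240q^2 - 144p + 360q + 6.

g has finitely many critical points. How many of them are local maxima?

g separates as a function of p plus a function of q, so ∇g=0 decouples.
∂g/∂p = -12(p + 3)(p + 4) = 0 at p ∈ {-4, -3}; ∂g/∂q = -30(q - 2)(q + 1)(q + 2)(q + 3) = 0 at q ∈ {-3, -2, -1, 2}.
The Hessian is diagonal: diag(g_pp, g_qq). Second derivatives: g_pp(-4)=12, g_pp(-3)=-12; g_qq(-3)=300, g_qq(-2)=-120, g_qq(-1)=180, g_qq(2)=-1800.
Local maxima occur where both diagonal entries negative: (-3, -2), (-3, 2). Count: 2.

2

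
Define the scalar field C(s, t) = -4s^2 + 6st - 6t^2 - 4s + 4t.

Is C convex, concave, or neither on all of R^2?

C is quadratic, so its Hessian is the constant matrix H = [[-8, 6], [6, -12]].
det(H) = 60, tr(H) = -20.
det(H) > 0 and tr(H) < 0, so H is negative definite everywhere: concave.

concave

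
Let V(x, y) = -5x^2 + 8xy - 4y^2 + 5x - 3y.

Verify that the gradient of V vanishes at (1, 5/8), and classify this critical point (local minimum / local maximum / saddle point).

local maximum

∇V = (-10x + 8y + 5, 8x - 8y - 3); substituting (1, 5/8) gives ∇V = (0, 0), so (1, 5/8) is indeed a critical point.
The Hessian of V is constant: H = [[-10, 8], [8, -8]].
det(H) = (-10)·(-8) − 8² = 16.
det(H) > 0 and tr(H) = -18 < 0, so H is negative definite and the point is a local maximum.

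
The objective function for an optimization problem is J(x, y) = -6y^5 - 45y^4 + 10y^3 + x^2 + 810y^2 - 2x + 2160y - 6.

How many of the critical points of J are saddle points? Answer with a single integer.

J separates as a function of x plus a function of y, so ∇J=0 decouples.
∂J/∂x = 2(x - 1) = 0 at x ∈ {1}; ∂J/∂y = -30(y - 3)(y + 2)(y + 3)(y + 4) = 0 at y ∈ {-4, -3, -2, 3}.
The Hessian is diagonal: diag(J_xx, J_yy). Second derivatives: J_xx(1)=2; J_yy(-4)=420, J_yy(-3)=-180, J_yy(-2)=300, J_yy(3)=-6300.
Saddle points occur where the two diagonal entries have opposite signs: (1, -3), (1, 3). Count: 2.

2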